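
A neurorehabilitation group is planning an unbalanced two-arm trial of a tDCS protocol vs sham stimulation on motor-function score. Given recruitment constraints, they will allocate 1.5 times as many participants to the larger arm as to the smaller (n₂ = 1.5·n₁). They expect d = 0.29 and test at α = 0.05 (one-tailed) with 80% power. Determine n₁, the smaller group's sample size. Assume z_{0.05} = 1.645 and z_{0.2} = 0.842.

With allocation ratio k = n₂/n₁ = 1.5, Var(x̄₁−x̄₂) = σ²(1/n₁ + 1/(k·n₁)) = σ²·(k+1)/(k·n₁).
So n₁ = (1 + 1/k)·((z_{α} + z_β)/d)² = 1.667 × (2.487/0.29)².
n₁ = 1.667 × 73.55 = 122.6.
Round up: n₁ = 123, giving n₂ = ⌈1.5 × 123⌉ = ⌈184.5⌉ = 185.

n₁ = 123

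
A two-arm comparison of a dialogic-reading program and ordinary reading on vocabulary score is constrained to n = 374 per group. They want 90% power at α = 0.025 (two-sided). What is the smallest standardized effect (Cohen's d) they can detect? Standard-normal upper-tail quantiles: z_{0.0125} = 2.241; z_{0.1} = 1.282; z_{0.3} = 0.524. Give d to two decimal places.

For two independent groups of n = 374 each: d_min = (z_{α/2} + z_β)·√(2/n).
z-sum = 2.241 + 1.282 = 3.523.
d_min = 3.523 × √(2/374) = 3.523 × 0.0731 = 0.258.

d_min ≈ 0.26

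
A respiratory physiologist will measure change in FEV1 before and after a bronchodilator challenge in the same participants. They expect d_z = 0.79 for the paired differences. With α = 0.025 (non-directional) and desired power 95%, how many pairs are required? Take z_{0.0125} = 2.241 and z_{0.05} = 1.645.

For a paired (one-sample on differences) test: n = ((z_{α/2} + z_β) / d)².
z_{α/2} + z_β = 2.241 + 1.645 = 3.886.
n = (3.886 / 0.79)² = 4.919² = 24.20.
Round up.

n = 25 pairs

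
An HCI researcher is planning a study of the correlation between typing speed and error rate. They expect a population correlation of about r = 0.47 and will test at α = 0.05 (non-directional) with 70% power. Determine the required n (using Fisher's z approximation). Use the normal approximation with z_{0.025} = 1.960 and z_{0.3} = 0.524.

Fisher's z: C = ½·ln((1+r)/(1−r)) = ½·ln(2.7736) = 0.5101.
n = ((z_{α/2} + z_β)/C)² + 3.
(1.960 + 0.524) / 0.5101 = 2.484 / 0.5101 = 4.870.
n = 4.870² + 3 = 23.71 + 3 = 26.7.
Round up.

n = 27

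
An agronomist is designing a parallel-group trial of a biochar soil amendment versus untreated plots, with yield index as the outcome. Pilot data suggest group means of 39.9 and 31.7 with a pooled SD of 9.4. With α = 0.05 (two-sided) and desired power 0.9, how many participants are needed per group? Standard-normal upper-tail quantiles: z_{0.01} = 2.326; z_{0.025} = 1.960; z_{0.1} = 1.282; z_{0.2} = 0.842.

Cohen's d = |M₁ − M₂| / SD_pooled = |39.9 − 31.7| / 9.4 = 8.2 / 9.4 = 0.872.
For two independent groups with equal n: n = 2·((z_{α/2} + z_β) / d)².
z_{α/2} + z_β = 1.960 + 1.282 = 3.242.
n = 2 × (3.242 / 0.872)² = 2 × 3.718² = 2 × 13.82 = 27.6.
Round up to the next whole participant.

n = 28 per group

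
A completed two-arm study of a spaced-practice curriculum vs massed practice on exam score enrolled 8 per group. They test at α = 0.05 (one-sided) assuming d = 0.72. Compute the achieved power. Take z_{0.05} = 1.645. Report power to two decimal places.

For two equal groups, power = Φ(d·√(n/2) − z_{α}).
d·√(n/2) = 0.72 × √(8/2) = 0.72 × 2.000 = 1.440.
z_β = 1.440 − 1.645 = -0.205.
Power = Φ(-0.205) = 0.419.

power ≈ 0.42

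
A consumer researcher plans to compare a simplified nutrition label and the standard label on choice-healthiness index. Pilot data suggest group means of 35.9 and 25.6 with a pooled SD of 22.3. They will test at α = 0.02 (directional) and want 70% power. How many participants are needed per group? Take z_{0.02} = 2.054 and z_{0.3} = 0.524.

Cohen's d = |M₁ − M₂| / SD_pooled = |35.9 − 25.6| / 22.3 = 10.3 / 22.3 = 0.462.
For two independent groups with equal n: n = 2·((z_{α} + z_β) / d)².
z_{α} + z_β = 2.054 + 0.524 = 2.578.
n = 2 × (2.578 / 0.462)² = 2 × 5.580² = 2 × 31.14 = 62.3.
Round up to the next whole participant.

n = 63 per group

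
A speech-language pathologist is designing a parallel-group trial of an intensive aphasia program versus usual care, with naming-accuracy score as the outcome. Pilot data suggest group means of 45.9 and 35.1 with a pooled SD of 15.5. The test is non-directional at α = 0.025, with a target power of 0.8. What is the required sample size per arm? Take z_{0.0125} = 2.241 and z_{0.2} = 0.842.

Cohen's d = |M₁ − M₂| / SD_pooled = |45.9 − 35.1| / 15.5 = 10.8 / 15.5 = 0.697.
For two independent groups with equal n: n = 2·((z_{α/2} + z_β) / d)².
z_{α/2} + z_β = 2.241 + 0.842 = 3.083.
n = 2 × (3.083 / 0.697)² = 2 × 4.423² = 2 × 19.57 = 39.1.
Round up to the next whole participant.

n = 40 per group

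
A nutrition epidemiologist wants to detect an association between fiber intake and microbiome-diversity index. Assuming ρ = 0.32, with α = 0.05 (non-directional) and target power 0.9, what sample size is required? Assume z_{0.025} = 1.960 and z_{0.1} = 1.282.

n = 99

Fisher's z: C = ½·ln((1+r)/(1−r)) = ½·ln(1.9412) = 0.3316.
n = ((z_{α/2} + z_β)/C)² + 3.
(1.960 + 1.282) / 0.3316 = 3.242 / 0.3316 = 9.777.
n = 9.777² + 3 = 95.59 + 3 = 98.6.
Round up.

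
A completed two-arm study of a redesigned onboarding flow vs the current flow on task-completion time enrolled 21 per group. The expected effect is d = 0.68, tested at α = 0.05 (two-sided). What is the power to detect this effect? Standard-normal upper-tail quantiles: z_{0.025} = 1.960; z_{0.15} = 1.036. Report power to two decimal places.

For two equal groups, power = Φ(d·√(n/2) − z_{α/2}).
d·√(n/2) = 0.68 × √(21/2) = 0.68 × 3.240 = 2.203.
z_β = 2.203 − 1.960 = 0.243.
Power = Φ(0.243) = 0.596.

power ≈ 0.60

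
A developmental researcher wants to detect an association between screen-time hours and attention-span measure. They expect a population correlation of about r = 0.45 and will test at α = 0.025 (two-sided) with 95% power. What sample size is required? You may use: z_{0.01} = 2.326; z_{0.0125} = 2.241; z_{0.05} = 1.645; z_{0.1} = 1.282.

Fisher's z: C = ½·ln((1+r)/(1−r)) = ½·ln(2.6364) = 0.4847.
n = ((z_{α/2} + z_β)/C)² + 3.
(2.241 + 1.645) / 0.4847 = 3.886 / 0.4847 = 8.017.
n = 8.017² + 3 = 64.28 + 3 = 67.3.
Round up.

n = 68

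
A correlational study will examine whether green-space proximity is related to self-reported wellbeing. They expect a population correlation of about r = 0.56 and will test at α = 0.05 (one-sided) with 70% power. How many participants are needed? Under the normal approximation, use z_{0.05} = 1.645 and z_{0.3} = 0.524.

Fisher's z: C = ½·ln((1+r)/(1−r)) = ½·ln(3.5455) = 0.6328.
n = ((z_{α} + z_β)/C)² + 3.
(1.645 + 0.524) / 0.6328 = 2.169 / 0.6328 = 3.428.
n = 3.428² + 3 = 11.75 + 3 = 14.7.
Round up.

n = 15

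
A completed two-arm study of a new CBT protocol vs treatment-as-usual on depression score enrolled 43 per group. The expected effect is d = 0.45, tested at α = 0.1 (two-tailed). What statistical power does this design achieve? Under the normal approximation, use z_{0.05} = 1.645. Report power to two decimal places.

power ≈ 0.67

For two equal groups, power = Φ(d·√(n/2) − z_{α/2}).
d·√(n/2) = 0.45 × √(43/2) = 0.45 × 4.637 = 2.087.
z_β = 2.087 − 1.645 = 0.442.
Power = Φ(0.442) = 0.671.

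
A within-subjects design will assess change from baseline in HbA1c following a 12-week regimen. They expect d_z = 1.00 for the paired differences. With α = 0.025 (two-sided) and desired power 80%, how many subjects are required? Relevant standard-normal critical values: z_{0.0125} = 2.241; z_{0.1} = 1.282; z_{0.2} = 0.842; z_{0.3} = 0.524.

For a paired (one-sample on differences) test: n = ((z_{α/2} + z_β) / d)².
z_{α/2} + z_β = 2.241 + 0.842 = 3.083.
n = (3.083 / 1.00)² = 3.083² = 9.50.
Round up.

n = 10 pairs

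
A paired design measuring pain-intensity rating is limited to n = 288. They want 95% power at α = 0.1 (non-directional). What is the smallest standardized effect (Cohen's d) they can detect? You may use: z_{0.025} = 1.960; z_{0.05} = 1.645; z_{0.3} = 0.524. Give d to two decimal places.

For a single sample (or paired design) of n = 288: d_min = (z_{α/2} + z_β)/√n.
z-sum = 1.645 + 1.645 = 3.290.
d_min = 3.290 / √288 = 3.290 / 16.971 = 0.194.

d_min ≈ 0.19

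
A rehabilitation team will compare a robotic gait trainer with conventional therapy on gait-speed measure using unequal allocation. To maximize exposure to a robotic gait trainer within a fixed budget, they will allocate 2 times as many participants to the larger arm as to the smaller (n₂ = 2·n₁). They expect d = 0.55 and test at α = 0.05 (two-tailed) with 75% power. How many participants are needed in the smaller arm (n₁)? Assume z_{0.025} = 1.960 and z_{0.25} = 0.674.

n₁ = 35

With allocation ratio k = n₂/n₁ = 2, Var(x̄₁−x̄₂) = σ²(1/n₁ + 1/(k·n₁)) = σ²·(k+1)/(k·n₁).
So n₁ = (1 + 1/k)·((z_{α/2} + z_β)/d)² = 1.500 × (2.634/0.55)².
n₁ = 1.500 × 22.94 = 34.4.
Round up: n₁ = 35, giving n₂ = 2 × 35 = 70.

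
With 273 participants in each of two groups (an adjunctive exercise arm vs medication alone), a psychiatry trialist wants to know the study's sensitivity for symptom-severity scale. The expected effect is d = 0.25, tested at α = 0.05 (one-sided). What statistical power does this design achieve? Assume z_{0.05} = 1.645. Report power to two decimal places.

For two equal groups, power = Φ(d·√(n/2) − z_{α}).
d·√(n/2) = 0.25 × √(273/2) = 0.25 × 11.683 = 2.921.
z_β = 2.921 − 1.645 = 1.276.
Power = Φ(1.276) = 0.899.

power ≈ 0.90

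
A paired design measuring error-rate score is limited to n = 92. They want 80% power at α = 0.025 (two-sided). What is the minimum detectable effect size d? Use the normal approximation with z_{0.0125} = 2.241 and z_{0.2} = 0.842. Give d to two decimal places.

For a single sample (or paired design) of n = 92: d_min = (z_{α/2} + z_β)/√n.
z-sum = 2.241 + 0.842 = 3.083.
d_min = 3.083 / √92 = 3.083 / 9.592 = 0.321.

d_min ≈ 0.32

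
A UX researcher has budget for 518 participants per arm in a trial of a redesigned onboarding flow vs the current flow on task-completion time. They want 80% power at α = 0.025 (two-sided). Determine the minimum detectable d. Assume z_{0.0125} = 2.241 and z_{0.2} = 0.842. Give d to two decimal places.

For two independent groups of n = 518 each: d_min = (z_{α/2} + z_β)·√(2/n).
z-sum = 2.241 + 0.842 = 3.083.
d_min = 3.083 × √(2/518) = 3.083 × 0.0621 = 0.192.

d_min ≈ 0.19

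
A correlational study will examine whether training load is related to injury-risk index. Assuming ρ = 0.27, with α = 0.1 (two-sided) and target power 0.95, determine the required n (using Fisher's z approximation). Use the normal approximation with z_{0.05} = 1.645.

Fisher's z: C = ½·ln((1+r)/(1−r)) = ½·ln(1.7397) = 0.2769.
n = ((z_{α/2} + z_β)/C)² + 3.
(1.645 + 1.645) / 0.2769 = 3.290 / 0.2769 = 11.882.
n = 11.882² + 3 = 141.17 + 3 = 144.2.
Round up.

n = 145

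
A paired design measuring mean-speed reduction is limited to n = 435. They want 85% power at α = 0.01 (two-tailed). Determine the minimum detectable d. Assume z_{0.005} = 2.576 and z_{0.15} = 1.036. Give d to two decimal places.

d_min ≈ 0.17

For a single sample (or paired design) of n = 435: d_min = (z_{α/2} + z_β)/√n.
z-sum = 2.576 + 1.036 = 3.612.
d_min = 3.612 / √435 = 3.612 / 20.857 = 0.173.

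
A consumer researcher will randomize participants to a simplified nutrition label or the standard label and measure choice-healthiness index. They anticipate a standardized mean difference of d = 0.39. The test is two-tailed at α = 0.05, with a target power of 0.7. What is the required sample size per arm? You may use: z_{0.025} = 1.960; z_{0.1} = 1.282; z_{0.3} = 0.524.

For two independent groups with equal n: n = 2·((z_{α/2} + z_β) / d)².
z_{α/2} + z_β = 1.960 + 0.524 = 2.484.
n = 2 × (2.484 / 0.39)² = 2 × 6.369² = 2 × 40.57 = 81.1.
Round up to the next whole participant.

n = 82 per group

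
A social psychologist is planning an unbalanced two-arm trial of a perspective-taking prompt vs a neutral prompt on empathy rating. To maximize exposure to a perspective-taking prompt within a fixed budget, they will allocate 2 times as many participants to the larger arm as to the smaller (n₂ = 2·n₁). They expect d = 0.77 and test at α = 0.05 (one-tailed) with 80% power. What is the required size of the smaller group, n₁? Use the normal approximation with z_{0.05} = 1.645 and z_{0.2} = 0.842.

n₁ = 16

With allocation ratio k = n₂/n₁ = 2, Var(x̄₁−x̄₂) = σ²(1/n₁ + 1/(k·n₁)) = σ²·(k+1)/(k·n₁).
So n₁ = (1 + 1/k)·((z_{α} + z_β)/d)² = 1.500 × (2.487/0.77)².
n₁ = 1.500 × 10.43 = 15.6.
Round up: n₁ = 16, giving n₂ = 2 × 16 = 32.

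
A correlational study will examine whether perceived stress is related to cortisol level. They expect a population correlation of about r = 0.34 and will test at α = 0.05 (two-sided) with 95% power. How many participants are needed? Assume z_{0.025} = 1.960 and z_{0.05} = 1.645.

n = 107

Fisher's z: C = ½·ln((1+r)/(1−r)) = ½·ln(2.0303) = 0.3541.
n = ((z_{α/2} + z_β)/C)² + 3.
(1.960 + 1.645) / 0.3541 = 3.605 / 0.3541 = 10.181.
n = 10.181² + 3 = 103.65 + 3 = 106.6.
Round up.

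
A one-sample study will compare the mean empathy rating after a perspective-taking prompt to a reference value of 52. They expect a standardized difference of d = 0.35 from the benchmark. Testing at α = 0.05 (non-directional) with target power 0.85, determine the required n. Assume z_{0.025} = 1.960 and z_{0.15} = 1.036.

n = 74

For a one-sample test: n = ((z_{α/2} + z_β) / d)².
z_{α/2} + z_β = 1.960 + 1.036 = 2.996.
n = (2.996 / 0.35)² = 8.560² = 73.27.
Round up.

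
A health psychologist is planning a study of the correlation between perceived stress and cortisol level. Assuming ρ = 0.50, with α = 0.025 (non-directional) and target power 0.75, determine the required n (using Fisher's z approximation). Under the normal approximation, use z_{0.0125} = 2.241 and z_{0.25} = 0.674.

n = 32

Fisher's z: C = ½·ln((1+r)/(1−r)) = ½·ln(3.0000) = 0.5493.
n = ((z_{α/2} + z_β)/C)² + 3.
(2.241 + 0.674) / 0.5493 = 2.915 / 0.5493 = 5.307.
n = 5.307² + 3 = 28.16 + 3 = 31.2.
Round up.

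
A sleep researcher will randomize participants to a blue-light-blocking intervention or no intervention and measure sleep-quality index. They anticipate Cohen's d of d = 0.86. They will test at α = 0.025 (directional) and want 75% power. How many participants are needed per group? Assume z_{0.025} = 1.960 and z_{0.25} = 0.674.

n = 19 per group

For two independent groups with equal n: n = 2·((z_{α} + z_β) / d)².
z_{α} + z_β = 1.960 + 0.674 = 2.634.
n = 2 × (2.634 / 0.86)² = 2 × 3.063² = 2 × 9.38 = 18.8.
Round up to the next whole participant.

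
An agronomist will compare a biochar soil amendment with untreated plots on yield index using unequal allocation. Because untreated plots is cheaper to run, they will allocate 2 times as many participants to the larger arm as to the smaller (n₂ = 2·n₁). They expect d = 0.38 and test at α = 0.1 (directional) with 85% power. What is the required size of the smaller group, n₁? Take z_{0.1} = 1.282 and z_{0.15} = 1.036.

With allocation ratio k = n₂/n₁ = 2, Var(x̄₁−x̄₂) = σ²(1/n₁ + 1/(k·n₁)) = σ²·(k+1)/(k·n₁).
So n₁ = (1 + 1/k)·((z_{α} + z_β)/d)² = 1.500 × (2.318/0.38)².
n₁ = 1.500 × 37.21 = 55.8.
Round up: n₁ = 56, giving n₂ = 2 × 56 = 112.

n₁ = 56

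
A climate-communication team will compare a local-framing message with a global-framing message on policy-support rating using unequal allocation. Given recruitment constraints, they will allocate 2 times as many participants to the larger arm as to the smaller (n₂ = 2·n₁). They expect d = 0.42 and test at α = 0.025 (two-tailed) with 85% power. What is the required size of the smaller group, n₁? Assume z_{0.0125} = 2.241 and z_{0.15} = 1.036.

n₁ = 92

With allocation ratio k = n₂/n₁ = 2, Var(x̄₁−x̄₂) = σ²(1/n₁ + 1/(k·n₁)) = σ²·(k+1)/(k·n₁).
So n₁ = (1 + 1/k)·((z_{α/2} + z_β)/d)² = 1.500 × (3.277/0.42)².
n₁ = 1.500 × 60.88 = 91.3.
Round up: n₁ = 92, giving n₂ = 2 × 92 = 184.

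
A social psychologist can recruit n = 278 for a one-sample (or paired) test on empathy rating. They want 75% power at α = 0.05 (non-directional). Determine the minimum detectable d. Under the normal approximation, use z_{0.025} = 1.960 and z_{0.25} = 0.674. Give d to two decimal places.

d_min ≈ 0.16

For a single sample (or paired design) of n = 278: d_min = (z_{α/2} + z_β)/√n.
z-sum = 1.960 + 0.674 = 2.634.
d_min = 2.634 / √278 = 2.634 / 16.673 = 0.158.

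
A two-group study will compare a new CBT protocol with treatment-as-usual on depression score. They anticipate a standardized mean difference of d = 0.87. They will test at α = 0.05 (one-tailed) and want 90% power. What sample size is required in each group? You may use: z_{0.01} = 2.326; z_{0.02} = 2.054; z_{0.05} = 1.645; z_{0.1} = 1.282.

n = 23 per group

For two independent groups with equal n: n = 2·((z_{α} + z_β) / d)².
z_{α} + z_β = 1.645 + 1.282 = 2.927.
n = 2 × (2.927 / 0.87)² = 2 × 3.364² = 2 × 11.32 = 22.6.
Round up to the next whole participant.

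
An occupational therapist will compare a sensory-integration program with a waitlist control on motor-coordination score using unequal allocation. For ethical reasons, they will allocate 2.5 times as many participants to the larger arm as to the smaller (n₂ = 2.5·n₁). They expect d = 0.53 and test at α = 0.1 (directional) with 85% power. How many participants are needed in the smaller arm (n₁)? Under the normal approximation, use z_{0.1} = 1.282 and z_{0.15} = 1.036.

With allocation ratio k = n₂/n₁ = 2.5, Var(x̄₁−x̄₂) = σ²(1/n₁ + 1/(k·n₁)) = σ²·(k+1)/(k·n₁).
So n₁ = (1 + 1/k)·((z_{α} + z_β)/d)² = 1.400 × (2.318/0.53)².
n₁ = 1.400 × 19.13 = 26.8.
Round up: n₁ = 27, giving n₂ = ⌈2.5 × 27⌉ = ⌈67.5⌉ = 68.

n₁ = 27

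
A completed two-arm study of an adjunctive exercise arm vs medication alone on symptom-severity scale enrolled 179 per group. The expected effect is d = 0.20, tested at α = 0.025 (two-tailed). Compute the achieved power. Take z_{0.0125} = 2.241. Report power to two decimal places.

For two equal groups, power = Φ(d·√(n/2) − z_{α/2}).
d·√(n/2) = 0.20 × √(179/2) = 0.20 × 9.460 = 1.892.
z_β = 1.892 − 2.241 = -0.349.
Power = Φ(-0.349) = 0.364.

power ≈ 0.36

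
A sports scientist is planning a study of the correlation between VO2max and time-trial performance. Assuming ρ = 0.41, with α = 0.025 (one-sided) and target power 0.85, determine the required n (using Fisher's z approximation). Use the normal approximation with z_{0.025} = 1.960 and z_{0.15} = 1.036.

n = 51

Fisher's z: C = ½·ln((1+r)/(1−r)) = ½·ln(2.3898) = 0.4356.
n = ((z_{α} + z_β)/C)² + 3.
(1.960 + 1.036) / 0.4356 = 2.996 / 0.4356 = 6.878.
n = 6.878² + 3 = 47.31 + 3 = 50.3.
Round up.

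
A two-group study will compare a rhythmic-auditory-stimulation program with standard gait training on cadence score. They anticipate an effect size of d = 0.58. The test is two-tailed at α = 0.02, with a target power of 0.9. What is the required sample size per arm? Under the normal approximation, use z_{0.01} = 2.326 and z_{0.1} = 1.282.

n = 78 per group

For two independent groups with equal n: n = 2·((z_{α/2} + z_β) / d)².
z_{α/2} + z_β = 2.326 + 1.282 = 3.608.
n = 2 × (3.608 / 0.58)² = 2 × 6.221² = 2 × 38.70 = 77.4.
Round up to the next whole participant.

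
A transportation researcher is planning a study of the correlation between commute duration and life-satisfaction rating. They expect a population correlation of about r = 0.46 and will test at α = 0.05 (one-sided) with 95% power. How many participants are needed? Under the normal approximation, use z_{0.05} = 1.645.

n = 47

Fisher's z: C = ½·ln((1+r)/(1−r)) = ½·ln(2.7037) = 0.4973.
n = ((z_{α} + z_β)/C)² + 3.
(1.645 + 1.645) / 0.4973 = 3.290 / 0.4973 = 6.616.
n = 6.616² + 3 = 43.77 + 3 = 46.8.
Round up.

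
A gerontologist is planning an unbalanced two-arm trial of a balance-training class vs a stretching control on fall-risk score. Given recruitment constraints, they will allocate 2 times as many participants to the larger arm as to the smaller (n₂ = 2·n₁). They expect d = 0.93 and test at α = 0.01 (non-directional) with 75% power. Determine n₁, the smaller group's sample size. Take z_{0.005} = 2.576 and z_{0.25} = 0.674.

With allocation ratio k = n₂/n₁ = 2, Var(x̄₁−x̄₂) = σ²(1/n₁ + 1/(k·n₁)) = σ²·(k+1)/(k·n₁).
So n₁ = (1 + 1/k)·((z_{α/2} + z_β)/d)² = 1.500 × (3.250/0.93)².
n₁ = 1.500 × 12.21 = 18.3.
Round up: n₁ = 19, giving n₂ = 2 × 19 = 38.

n₁ = 19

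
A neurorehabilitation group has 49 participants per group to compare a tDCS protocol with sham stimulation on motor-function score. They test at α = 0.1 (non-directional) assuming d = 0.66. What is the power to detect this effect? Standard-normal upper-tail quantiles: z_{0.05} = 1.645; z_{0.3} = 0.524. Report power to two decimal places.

power ≈ 0.95

For two equal groups, power = Φ(d·√(n/2) − z_{α/2}).
d·√(n/2) = 0.66 × √(49/2) = 0.66 × 4.950 = 3.267.
z_β = 3.267 − 1.645 = 1.622.
Power = Φ(1.622) = 0.948.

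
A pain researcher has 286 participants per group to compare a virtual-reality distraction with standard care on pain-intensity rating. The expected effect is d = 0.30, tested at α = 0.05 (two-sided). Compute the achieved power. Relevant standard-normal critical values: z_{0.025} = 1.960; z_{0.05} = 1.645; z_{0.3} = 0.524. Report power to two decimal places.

power ≈ 0.95

For two equal groups, power = Φ(d·√(n/2) − z_{α/2}).
d·√(n/2) = 0.30 × √(286/2) = 0.30 × 11.958 = 3.587.
z_β = 3.587 − 1.960 = 1.627.
Power = Φ(1.627) = 0.948.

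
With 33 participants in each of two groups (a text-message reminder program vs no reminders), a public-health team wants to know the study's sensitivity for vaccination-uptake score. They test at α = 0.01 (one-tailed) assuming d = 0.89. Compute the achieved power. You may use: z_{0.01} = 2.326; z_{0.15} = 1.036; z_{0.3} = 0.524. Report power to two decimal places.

For two equal groups, power = Φ(d·√(n/2) − z_{α}).
d·√(n/2) = 0.89 × √(33/2) = 0.89 × 4.062 = 3.615.
z_β = 3.615 − 2.326 = 1.289.
Power = Φ(1.289) = 0.901.

power ≈ 0.90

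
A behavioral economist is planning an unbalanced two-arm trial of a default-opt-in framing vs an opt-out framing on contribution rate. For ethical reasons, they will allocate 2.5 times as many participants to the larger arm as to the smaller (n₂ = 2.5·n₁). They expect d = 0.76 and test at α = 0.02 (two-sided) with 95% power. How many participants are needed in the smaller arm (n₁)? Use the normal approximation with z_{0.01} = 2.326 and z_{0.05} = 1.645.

With allocation ratio k = n₂/n₁ = 2.5, Var(x̄₁−x̄₂) = σ²(1/n₁ + 1/(k·n₁)) = σ²·(k+1)/(k·n₁).
So n₁ = (1 + 1/k)·((z_{α/2} + z_β)/d)² = 1.400 × (3.971/0.76)².
n₁ = 1.400 × 27.30 = 38.2.
Round up: n₁ = 39, giving n₂ = ⌈2.5 × 39⌉ = ⌈97.5⌉ = 98.

n₁ = 39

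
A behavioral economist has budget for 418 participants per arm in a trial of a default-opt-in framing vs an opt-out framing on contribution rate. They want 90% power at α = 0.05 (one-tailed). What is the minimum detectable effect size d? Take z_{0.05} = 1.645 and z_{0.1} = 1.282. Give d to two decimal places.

d_min ≈ 0.20

For two independent groups of n = 418 each: d_min = (z_{α} + z_β)·√(2/n).
z-sum = 1.645 + 1.282 = 2.927.
d_min = 2.927 × √(2/418) = 2.927 × 0.0692 = 0.202.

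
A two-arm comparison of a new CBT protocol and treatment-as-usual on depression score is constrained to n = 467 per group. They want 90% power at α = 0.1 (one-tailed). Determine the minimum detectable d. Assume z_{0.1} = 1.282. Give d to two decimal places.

For two independent groups of n = 467 each: d_min = (z_{α} + z_β)·√(2/n).
z-sum = 1.282 + 1.282 = 2.564.
d_min = 2.564 × √(2/467) = 2.564 × 0.0654 = 0.168.

d_min ≈ 0.17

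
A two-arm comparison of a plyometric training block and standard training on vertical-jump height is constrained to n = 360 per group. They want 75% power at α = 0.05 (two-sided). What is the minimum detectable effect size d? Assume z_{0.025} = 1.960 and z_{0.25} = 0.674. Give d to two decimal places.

d_min ≈ 0.20

For two independent groups of n = 360 each: d_min = (z_{α/2} + z_β)·√(2/n).
z-sum = 1.960 + 0.674 = 2.634.
d_min = 2.634 × √(2/360) = 2.634 × 0.0745 = 0.196.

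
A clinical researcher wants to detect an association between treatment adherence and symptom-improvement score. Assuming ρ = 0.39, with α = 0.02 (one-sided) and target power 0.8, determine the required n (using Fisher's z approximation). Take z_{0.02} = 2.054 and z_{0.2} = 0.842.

Fisher's z: C = ½·ln((1+r)/(1−r)) = ½·ln(2.2787) = 0.4118.
n = ((z_{α} + z_β)/C)² + 3.
(2.054 + 0.842) / 0.4118 = 2.896 / 0.4118 = 7.033.
n = 7.033² + 3 = 49.46 + 3 = 52.5.
Round up.

n = 53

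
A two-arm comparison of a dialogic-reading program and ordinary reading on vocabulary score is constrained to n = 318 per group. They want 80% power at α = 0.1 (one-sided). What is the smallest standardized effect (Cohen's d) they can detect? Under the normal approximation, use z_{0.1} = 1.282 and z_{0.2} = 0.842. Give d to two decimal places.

d_min ≈ 0.17

For two independent groups of n = 318 each: d_min = (z_{α} + z_β)·√(2/n).
z-sum = 1.282 + 0.842 = 2.124.
d_min = 2.124 × √(2/318) = 2.124 × 0.0793 = 0.168.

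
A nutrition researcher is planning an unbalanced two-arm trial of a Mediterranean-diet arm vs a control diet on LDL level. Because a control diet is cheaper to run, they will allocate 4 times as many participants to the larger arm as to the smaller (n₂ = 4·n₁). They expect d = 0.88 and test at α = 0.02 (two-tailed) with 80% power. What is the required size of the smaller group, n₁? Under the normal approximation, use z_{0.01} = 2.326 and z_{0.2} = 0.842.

n₁ = 17

With allocation ratio k = n₂/n₁ = 4, Var(x̄₁−x̄₂) = σ²(1/n₁ + 1/(k·n₁)) = σ²·(k+1)/(k·n₁).
So n₁ = (1 + 1/k)·((z_{α/2} + z_β)/d)² = 1.250 × (3.168/0.88)².
n₁ = 1.250 × 12.96 = 16.2.
Round up: n₁ = 17, giving n₂ = 4 × 17 = 68.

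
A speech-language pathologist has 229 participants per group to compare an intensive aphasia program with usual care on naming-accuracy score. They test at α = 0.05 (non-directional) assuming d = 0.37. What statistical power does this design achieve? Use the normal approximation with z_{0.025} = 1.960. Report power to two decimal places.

For two equal groups, power = Φ(d·√(n/2) − z_{α/2}).
d·√(n/2) = 0.37 × √(229/2) = 0.37 × 10.700 = 3.959.
z_β = 3.959 − 1.960 = 1.999.
Power = Φ(1.999) = 0.977.

power ≈ 0.98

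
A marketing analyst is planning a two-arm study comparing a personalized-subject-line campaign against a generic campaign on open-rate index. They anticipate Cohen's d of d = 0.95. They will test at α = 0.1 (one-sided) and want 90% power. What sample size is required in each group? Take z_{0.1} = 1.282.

n = 15 per group

For two independent groups with equal n: n = 2·((z_{α} + z_β) / d)².
z_{α} + z_β = 1.282 + 1.282 = 2.564.
n = 2 × (2.564 / 0.95)² = 2 × 2.699² = 2 × 7.28 = 14.6.
Round up to the next whole participant.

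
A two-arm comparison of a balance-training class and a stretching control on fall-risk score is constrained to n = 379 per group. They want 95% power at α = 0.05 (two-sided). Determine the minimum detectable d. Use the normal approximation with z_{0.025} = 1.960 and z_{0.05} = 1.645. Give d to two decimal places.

d_min ≈ 0.26

For two independent groups of n = 379 each: d_min = (z_{α/2} + z_β)·√(2/n).
z-sum = 1.960 + 1.645 = 3.605.
d_min = 3.605 × √(2/379) = 3.605 × 0.0726 = 0.262.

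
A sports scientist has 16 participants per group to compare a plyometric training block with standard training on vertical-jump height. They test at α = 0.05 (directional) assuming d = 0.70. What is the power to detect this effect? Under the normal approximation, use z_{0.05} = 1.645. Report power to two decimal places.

power ≈ 0.63

For two equal groups, power = Φ(d·√(n/2) − z_{α}).
d·√(n/2) = 0.70 × √(16/2) = 0.70 × 2.828 = 1.980.
z_β = 1.980 − 1.645 = 0.335.
Power = Φ(0.335) = 0.631.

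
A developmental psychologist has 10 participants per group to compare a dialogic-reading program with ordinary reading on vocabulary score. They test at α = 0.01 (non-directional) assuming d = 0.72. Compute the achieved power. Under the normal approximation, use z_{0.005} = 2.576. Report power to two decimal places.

power ≈ 0.17

For two equal groups, power = Φ(d·√(n/2) − z_{α/2}).
d·√(n/2) = 0.72 × √(10/2) = 0.72 × 2.236 = 1.610.
z_β = 1.610 − 2.576 = -0.966.
Power = Φ(-0.966) = 0.167.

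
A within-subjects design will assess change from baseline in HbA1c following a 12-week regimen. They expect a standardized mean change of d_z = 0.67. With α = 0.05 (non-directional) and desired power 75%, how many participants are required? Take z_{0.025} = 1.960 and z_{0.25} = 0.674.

For a paired (one-sample on differences) test: n = ((z_{α/2} + z_β) / d)².
z_{α/2} + z_β = 1.960 + 0.674 = 2.634.
n = (2.634 / 0.67)² = 3.931² = 15.46.
Round up.

n = 16 pairs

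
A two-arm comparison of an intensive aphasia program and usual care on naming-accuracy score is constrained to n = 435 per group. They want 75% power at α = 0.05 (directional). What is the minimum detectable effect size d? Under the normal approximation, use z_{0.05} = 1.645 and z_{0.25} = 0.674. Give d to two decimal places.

d_min ≈ 0.16

For two independent groups of n = 435 each: d_min = (z_{α} + z_β)·√(2/n).
z-sum = 1.645 + 0.674 = 2.319.
d_min = 2.319 × √(2/435) = 2.319 × 0.0678 = 0.157.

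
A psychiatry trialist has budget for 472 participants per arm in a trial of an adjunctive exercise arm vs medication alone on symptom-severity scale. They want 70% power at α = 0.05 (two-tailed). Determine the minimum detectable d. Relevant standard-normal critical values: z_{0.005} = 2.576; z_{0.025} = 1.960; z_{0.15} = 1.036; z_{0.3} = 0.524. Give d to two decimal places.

d_min ≈ 0.16

For two independent groups of n = 472 each: d_min = (z_{α/2} + z_β)·√(2/n).
z-sum = 1.960 + 0.524 = 2.484.
d_min = 2.484 × √(2/472) = 2.484 × 0.0651 = 0.162.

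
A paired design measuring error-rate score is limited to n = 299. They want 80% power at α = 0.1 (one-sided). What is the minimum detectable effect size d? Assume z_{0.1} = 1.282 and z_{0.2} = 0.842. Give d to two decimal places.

d_min ≈ 0.12

For a single sample (or paired design) of n = 299: d_min = (z_{α} + z_β)/√n.
z-sum = 1.282 + 0.842 = 2.124.
d_min = 2.124 / √299 = 2.124 / 17.292 = 0.123.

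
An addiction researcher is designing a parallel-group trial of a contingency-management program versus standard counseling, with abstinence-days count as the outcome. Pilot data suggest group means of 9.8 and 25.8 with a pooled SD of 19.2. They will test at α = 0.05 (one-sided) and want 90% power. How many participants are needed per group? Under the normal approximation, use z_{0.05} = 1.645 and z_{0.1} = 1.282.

n = 25 per group

Cohen's d = |M₁ − M₂| / SD_pooled = |9.8 − 25.8| / 19.2 = 16.0 / 19.2 = 0.833.
For two independent groups with equal n: n = 2·((z_{α} + z_β) / d)².
z_{α} + z_β = 1.645 + 1.282 = 2.927.
n = 2 × (2.927 / 0.833)² = 2 × 3.514² = 2 × 12.35 = 24.7.
Round up to the next whole participant.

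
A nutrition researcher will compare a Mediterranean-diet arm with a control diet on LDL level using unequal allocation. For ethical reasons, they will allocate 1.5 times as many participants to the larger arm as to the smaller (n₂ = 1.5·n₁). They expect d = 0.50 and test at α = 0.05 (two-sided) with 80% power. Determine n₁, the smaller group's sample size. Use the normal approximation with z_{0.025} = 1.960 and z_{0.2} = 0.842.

n₁ = 53

With allocation ratio k = n₂/n₁ = 1.5, Var(x̄₁−x̄₂) = σ²(1/n₁ + 1/(k·n₁)) = σ²·(k+1)/(k·n₁).
So n₁ = (1 + 1/k)·((z_{α/2} + z_β)/d)² = 1.667 × (2.802/0.50)².
n₁ = 1.667 × 31.40 = 52.3.
Round up: n₁ = 53, giving n₂ = ⌈1.5 × 53⌉ = ⌈79.5⌉ = 80.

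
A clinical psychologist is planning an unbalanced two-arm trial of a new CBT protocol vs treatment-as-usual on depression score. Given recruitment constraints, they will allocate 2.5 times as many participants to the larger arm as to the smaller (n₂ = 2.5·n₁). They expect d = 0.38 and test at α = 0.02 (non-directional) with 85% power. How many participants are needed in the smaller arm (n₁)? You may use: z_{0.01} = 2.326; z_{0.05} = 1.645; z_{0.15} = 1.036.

With allocation ratio k = n₂/n₁ = 2.5, Var(x̄₁−x̄₂) = σ²(1/n₁ + 1/(k·n₁)) = σ²·(k+1)/(k·n₁).
So n₁ = (1 + 1/k)·((z_{α/2} + z_β)/d)² = 1.400 × (3.362/0.38)².
n₁ = 1.400 × 78.28 = 109.6.
Round up: n₁ = 110, giving n₂ = 2.5 × 110 = 275.

n₁ = 110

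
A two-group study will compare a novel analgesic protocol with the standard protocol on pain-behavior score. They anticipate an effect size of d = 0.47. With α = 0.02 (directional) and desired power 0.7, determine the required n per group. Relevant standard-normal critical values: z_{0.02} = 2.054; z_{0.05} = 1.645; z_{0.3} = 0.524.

n = 61 per group

For two independent groups with equal n: n = 2·((z_{α} + z_β) / d)².
z_{α} + z_β = 2.054 + 0.524 = 2.578.
n = 2 × (2.578 / 0.47)² = 2 × 5.485² = 2 × 30.09 = 60.2.
Round up to the next whole participant.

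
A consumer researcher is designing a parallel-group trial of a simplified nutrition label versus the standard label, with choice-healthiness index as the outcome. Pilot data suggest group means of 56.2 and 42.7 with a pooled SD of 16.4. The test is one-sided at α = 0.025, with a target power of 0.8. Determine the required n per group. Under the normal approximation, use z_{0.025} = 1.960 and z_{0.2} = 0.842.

n = 24 per group

Cohen's d = |M₁ − M₂| / SD_pooled = |56.2 − 42.7| / 16.4 = 13.5 / 16.4 = 0.823.
For two independent groups with equal n: n = 2·((z_{α} + z_β) / d)².
z_{α} + z_β = 1.960 + 0.842 = 2.802.
n = 2 × (2.802 / 0.823)² = 2 × 3.405² = 2 × 11.59 = 23.2.
Round up to the next whole participant.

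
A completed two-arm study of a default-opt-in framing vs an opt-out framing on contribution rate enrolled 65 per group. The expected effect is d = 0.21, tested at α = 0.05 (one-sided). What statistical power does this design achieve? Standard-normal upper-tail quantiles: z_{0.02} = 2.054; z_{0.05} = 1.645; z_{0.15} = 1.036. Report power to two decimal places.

For two equal groups, power = Φ(d·√(n/2) − z_{α}).
d·√(n/2) = 0.21 × √(65/2) = 0.21 × 5.701 = 1.197.
z_β = 1.197 − 1.645 = -0.448.
Power = Φ(-0.448) = 0.327.

power ≈ 0.33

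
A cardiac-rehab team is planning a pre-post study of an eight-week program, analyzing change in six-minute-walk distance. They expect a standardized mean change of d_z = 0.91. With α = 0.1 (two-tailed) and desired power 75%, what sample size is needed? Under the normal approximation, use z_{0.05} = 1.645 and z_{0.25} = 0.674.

n = 7 pairs

For a paired (one-sample on differences) test: n = ((z_{α/2} + z_β) / d)².
z_{α/2} + z_β = 1.645 + 0.674 = 2.319.
n = (2.319 / 0.91)² = 2.548² = 6.49.
Round up.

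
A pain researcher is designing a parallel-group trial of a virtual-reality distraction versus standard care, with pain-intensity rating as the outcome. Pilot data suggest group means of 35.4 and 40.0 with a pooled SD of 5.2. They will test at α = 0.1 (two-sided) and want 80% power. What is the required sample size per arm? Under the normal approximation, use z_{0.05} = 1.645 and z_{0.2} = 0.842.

Cohen's d = |M₁ − M₂| / SD_pooled = |35.4 − 40.0| / 5.2 = 4.6 / 5.2 = 0.885.
For two independent groups with equal n: n = 2·((z_{α/2} + z_β) / d)².
z_{α/2} + z_β = 1.645 + 0.842 = 2.487.
n = 2 × (2.487 / 0.885)² = 2 × 2.810² = 2 × 7.90 = 15.8.
Round up to the next whole participant.

n = 16 per group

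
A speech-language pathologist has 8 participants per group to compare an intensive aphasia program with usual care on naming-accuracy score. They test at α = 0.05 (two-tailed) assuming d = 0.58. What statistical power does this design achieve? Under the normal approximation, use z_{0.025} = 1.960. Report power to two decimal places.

For two equal groups, power = Φ(d·√(n/2) − z_{α/2}).
d·√(n/2) = 0.58 × √(8/2) = 0.58 × 2.000 = 1.160.
z_β = 1.160 − 1.960 = -0.800.
Power = Φ(-0.800) = 0.212.

power ≈ 0.21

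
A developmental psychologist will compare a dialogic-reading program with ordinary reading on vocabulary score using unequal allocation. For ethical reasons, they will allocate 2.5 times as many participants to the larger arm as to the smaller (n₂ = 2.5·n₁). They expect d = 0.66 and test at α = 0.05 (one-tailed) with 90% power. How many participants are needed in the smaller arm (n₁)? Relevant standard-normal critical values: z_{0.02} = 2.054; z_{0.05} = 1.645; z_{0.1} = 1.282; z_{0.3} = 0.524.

With allocation ratio k = n₂/n₁ = 2.5, Var(x̄₁−x̄₂) = σ²(1/n₁ + 1/(k·n₁)) = σ²·(k+1)/(k·n₁).
So n₁ = (1 + 1/k)·((z_{α} + z_β)/d)² = 1.400 × (2.927/0.66)².
n₁ = 1.400 × 19.67 = 27.5.
Round up: n₁ = 28, giving n₂ = 2.5 × 28 = 70.

n₁ = 28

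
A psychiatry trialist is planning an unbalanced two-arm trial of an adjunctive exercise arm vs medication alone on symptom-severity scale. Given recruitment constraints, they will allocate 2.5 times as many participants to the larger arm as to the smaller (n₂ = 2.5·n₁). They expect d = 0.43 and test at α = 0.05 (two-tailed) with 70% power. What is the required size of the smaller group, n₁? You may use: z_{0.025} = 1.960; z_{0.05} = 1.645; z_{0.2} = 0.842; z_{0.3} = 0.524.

With allocation ratio k = n₂/n₁ = 2.5, Var(x̄₁−x̄₂) = σ²(1/n₁ + 1/(k·n₁)) = σ²·(k+1)/(k·n₁).
So n₁ = (1 + 1/k)·((z_{α/2} + z_β)/d)² = 1.400 × (2.484/0.43)².
n₁ = 1.400 × 33.37 = 46.7.
Round up: n₁ = 47, giving n₂ = ⌈2.5 × 47⌉ = ⌈117.5⌉ = 118.

n₁ = 47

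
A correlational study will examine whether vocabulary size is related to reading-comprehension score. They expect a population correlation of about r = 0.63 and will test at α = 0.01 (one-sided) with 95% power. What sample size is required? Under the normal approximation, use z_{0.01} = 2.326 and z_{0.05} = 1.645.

Fisher's z: C = ½·ln((1+r)/(1−r)) = ½·ln(4.4054) = 0.7414.
n = ((z_{α} + z_β)/C)² + 3.
(2.326 + 1.645) / 0.7414 = 3.971 / 0.7414 = 5.356.
n = 5.356² + 3 = 28.69 + 3 = 31.7.
Round up.

n = 32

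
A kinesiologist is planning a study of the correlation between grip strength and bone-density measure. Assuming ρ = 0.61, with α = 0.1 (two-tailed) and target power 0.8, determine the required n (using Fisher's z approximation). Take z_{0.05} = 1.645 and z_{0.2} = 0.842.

Fisher's z: C = ½·ln((1+r)/(1−r)) = ½·ln(4.1282) = 0.7089.
n = ((z_{α/2} + z_β)/C)² + 3.
(1.645 + 0.842) / 0.7089 = 2.487 / 0.7089 = 3.508.
n = 3.508² + 3 = 12.31 + 3 = 15.3.
Round up.

n = 16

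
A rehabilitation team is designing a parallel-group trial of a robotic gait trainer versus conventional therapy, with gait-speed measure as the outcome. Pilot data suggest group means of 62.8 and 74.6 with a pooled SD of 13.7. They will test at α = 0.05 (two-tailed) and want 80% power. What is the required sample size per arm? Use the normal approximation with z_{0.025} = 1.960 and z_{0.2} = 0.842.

Cohen's d = |M₁ − M₂| / SD_pooled = |62.8 − 74.6| / 13.7 = 11.8 / 13.7 = 0.861.
For two independent groups with equal n: n = 2·((z_{α/2} + z_β) / d)².
z_{α/2} + z_β = 1.960 + 0.842 = 2.802.
n = 2 × (2.802 / 0.861)² = 2 × 3.254² = 2 × 10.59 = 21.2.
Round up to the next whole participant.

n = 22 per group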